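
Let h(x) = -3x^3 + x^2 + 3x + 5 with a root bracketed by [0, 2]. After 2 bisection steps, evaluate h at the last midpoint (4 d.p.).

1.6250

midpoint 1: h = 6 > 0 → [1, 2]
midpoint 1.5: h = 1.625 > 0 → [1.5, 2]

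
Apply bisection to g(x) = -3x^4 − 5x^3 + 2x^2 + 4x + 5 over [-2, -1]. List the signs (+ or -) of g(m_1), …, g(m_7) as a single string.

+++--+-

x = -1.5 gives g = 5.1875, positive; keep [-2, -1.5]
x = -1.75 gives g = 2.785156, positive; keep [-2, -1.75]
x = -1.875 gives g = 0.411377, positive; keep [-2, -1.875]
x = -1.9375 gives g = -1.1517, negative; keep [-1.9375, -1.875]
x = -1.90625 gives g = -0.3361, negative; keep [-1.90625, -1.875]
x = -1.890625 gives g = 0.0459, positive; keep [-1.90625, -1.890625]
x = -1.8984375 gives g = -0.143, negative; keep [-1.8984375, -1.890625]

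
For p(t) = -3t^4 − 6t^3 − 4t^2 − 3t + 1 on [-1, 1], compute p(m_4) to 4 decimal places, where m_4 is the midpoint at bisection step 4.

midpoint 0: p = 1 > 0 → [0, 1]
midpoint 0.5: p = -2.4375 < 0 → [0, 0.5]
midpoint 0.25: p = -0.105469 < 0 → [0, 0.25]
midpoint 0.125: p = 0.55 > 0 → [0.125, 0.25]

0.5500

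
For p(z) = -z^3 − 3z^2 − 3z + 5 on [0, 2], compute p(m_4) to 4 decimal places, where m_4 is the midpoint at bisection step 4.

-0.5918

z = 1 gives p = -2, negative; keep [0, 1]
z = 0.5 gives p = 2.625, positive; keep [0.5, 1]
z = 0.75 gives p = 0.640625, positive; keep [0.75, 1]
z = 0.875 gives p = -0.5918, negative; keep [0.75, 0.875]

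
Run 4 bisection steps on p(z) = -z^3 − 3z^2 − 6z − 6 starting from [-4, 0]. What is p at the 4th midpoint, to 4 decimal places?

midpoint -2: p = 2 > 0 → [-2, 0]
midpoint -1: p = -2 < 0 → [-2, -1]
midpoint -1.5: p = -0.375 < 0 → [-2, -1.5]
midpoint -1.75: p = 0.6719 > 0 → [-1.75, -1.5]

0.6719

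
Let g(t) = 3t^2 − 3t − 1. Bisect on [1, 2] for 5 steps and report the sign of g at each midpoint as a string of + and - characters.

t = 1.5 gives g = 1.25, positive; keep [1, 1.5]
t = 1.25 gives g = -0.0625, negative; keep [1.25, 1.5]
t = 1.375 gives g = 0.546875, positive; keep [1.25, 1.375]
t = 1.3125 gives g = 0.2305, positive; keep [1.25, 1.3125]
t = 1.28125 gives g = 0.0811, positive; keep [1.25, 1.28125]

+-+++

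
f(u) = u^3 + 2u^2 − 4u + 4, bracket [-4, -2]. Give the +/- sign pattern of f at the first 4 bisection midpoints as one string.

+-++

m = -3, f(m) = 7 (+); new bracket [-4, -3]
m = -3.5, f(m) = -0.375 (−); new bracket [-3.5, -3]
m = -3.25, f(m) = 3.796875 (+); new bracket [-3.5, -3.25]
m = -3.375, f(m) = 1.8379 (+); new bracket [-3.5, -3.375]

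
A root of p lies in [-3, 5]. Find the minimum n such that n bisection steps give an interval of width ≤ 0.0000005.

Width after n steps is 8/2^n. Need 2^n ≥ 8/0.0000005 = 16000000.
2^23 = 8388608 < 16000000 ≤ 2^24 = 16777216, so n = 24.

24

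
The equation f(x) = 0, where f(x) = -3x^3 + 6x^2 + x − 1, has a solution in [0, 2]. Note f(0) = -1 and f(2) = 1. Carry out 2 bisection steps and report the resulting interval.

[0, 0.5]

m = 1, f(m) = 3 (+); new bracket [0, 1]
m = 0.5, f(m) = 0.625 (+); new bracket [0, 0.5]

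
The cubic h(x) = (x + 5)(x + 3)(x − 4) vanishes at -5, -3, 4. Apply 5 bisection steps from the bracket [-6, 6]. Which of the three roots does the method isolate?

4

m = 0, h(m) = -60 (−); new bracket [0, 6]
m = 3, h(m) = -48 (−); new bracket [3, 6]
m = 4.5, h(m) = 35.625 (+); new bracket [3, 4.5]
m = 3.75, h(m) = -14.7656 (−); new bracket [3.75, 4.5]
m = 4.125, h(m) = 8.127 (+); new bracket [3.75, 4.125]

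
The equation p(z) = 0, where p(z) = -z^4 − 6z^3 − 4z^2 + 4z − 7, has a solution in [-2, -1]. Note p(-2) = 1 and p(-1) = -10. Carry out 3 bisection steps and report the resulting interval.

[-2, -1.875]

midpoint -1.5: p = -6.8125 < 0 → [-2, -1.5]
midpoint -1.75: p = -3.472656 < 0 → [-2, -1.75]
midpoint -1.875: p = -1.371338 < 0 → [-2, -1.875]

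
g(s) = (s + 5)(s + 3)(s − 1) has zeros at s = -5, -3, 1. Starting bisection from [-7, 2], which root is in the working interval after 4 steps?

1

m = -2.5, g(m) = -4.375 (−); new bracket [-2.5, 2]
m = -0.25, g(m) = -16.328125 (−); new bracket [-0.25, 2]
m = 0.875, g(m) = -2.845703 (−); new bracket [0.875, 2]
m = 1.4375, g(m) = 12.4978 (+); new bracket [0.875, 1.4375]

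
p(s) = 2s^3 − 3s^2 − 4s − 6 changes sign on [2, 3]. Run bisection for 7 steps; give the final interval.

[2.6640625, 2.671875]

m = 2.5, p(m) = -3.5 (−); new bracket [2.5, 3]
m = 2.75, p(m) = 1.90625 (+); new bracket [2.5, 2.75]
m = 2.625, p(m) = -0.996094 (−); new bracket [2.625, 2.75]
m = 2.6875, p(m) = 0.4038 (+); new bracket [2.625, 2.6875]
m = 2.65625, p(m) = -0.3088 (−); new bracket [2.65625, 2.6875]
m = 2.671875, p(m) = 0.0443 (+); new bracket [2.65625, 2.671875]
m = 2.6640625, p(m) = -0.133 (−); new bracket [2.6640625, 2.671875]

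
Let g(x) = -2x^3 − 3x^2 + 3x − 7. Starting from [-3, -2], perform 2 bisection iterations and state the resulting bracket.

[-2.75, -2.5]

midpoint -2.5: g = -2 < 0 → [-3, -2.5]
midpoint -2.75: g = 3.65625 > 0 → [-2.75, -2.5]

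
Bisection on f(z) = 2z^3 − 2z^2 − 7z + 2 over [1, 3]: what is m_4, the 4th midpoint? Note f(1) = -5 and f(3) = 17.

midpoint 2: f = -4 < 0 → [2, 3]
midpoint 2.5: f = 3.25 > 0 → [2, 2.5]
midpoint 2.25: f = -1.09375 < 0 → [2.25, 2.5]
midpoint 2.375: f = 0.8867 > 0 → [2.25, 2.375]

2.375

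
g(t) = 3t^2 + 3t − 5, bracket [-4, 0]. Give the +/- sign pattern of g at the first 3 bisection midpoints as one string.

+--

t = -2 gives g = 1, positive; keep [-2, 0]
t = -1 gives g = -5, negative; keep [-2, -1]
t = -1.5 gives g = -2.75, negative; keep [-2, -1.5]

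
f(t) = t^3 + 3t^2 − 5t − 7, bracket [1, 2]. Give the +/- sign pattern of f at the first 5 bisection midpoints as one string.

midpoint 1.5: f = -4.375 < 0 → [1.5, 2]
midpoint 1.75: f = -1.203125 < 0 → [1.75, 2]
midpoint 1.875: f = 0.763672 > 0 → [1.75, 1.875]
midpoint 1.8125: f = -0.2527 < 0 → [1.8125, 1.875]
midpoint 1.84375: f = 0.2472 > 0 → [1.8125, 1.84375]

--+-+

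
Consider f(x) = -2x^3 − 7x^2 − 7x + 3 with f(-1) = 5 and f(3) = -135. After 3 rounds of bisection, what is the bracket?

x = 1 gives f = -13, negative; keep [-1, 1]
x = 0 gives f = 3, positive; keep [0, 1]
x = 0.5 gives f = -2.5, negative; keep [0, 0.5]

[0, 0.5]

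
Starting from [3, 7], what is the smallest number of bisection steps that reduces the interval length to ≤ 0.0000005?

23

Width after n steps is 4/2^n. Need 2^n ≥ 4/0.0000005 = 8000000.
2^22 = 4194304 < 8000000 ≤ 2^23 = 8388608, so n = 23.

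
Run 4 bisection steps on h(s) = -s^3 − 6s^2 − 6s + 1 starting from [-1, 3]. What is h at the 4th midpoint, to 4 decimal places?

-0.8906

m = 1, h(m) = -12 (−); new bracket [-1, 1]
m = 0, h(m) = 1 (+); new bracket [0, 1]
m = 0.5, h(m) = -3.625 (−); new bracket [0, 0.5]
m = 0.25, h(m) = -0.8906 (−); new bracket [0, 0.25]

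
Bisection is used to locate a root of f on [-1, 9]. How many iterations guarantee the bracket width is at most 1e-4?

Width after n steps is 10/2^n. Need 2^n ≥ 10/1e-4 = 100000.
2^16 = 65536 < 100000 ≤ 2^17 = 131072, so n = 17.

17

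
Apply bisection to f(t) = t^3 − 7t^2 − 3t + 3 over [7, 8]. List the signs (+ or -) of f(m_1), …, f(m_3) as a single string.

+-+

midpoint 7.5: f = 8.625 > 0 → [7, 7.5]
midpoint 7.25: f = -5.609375 < 0 → [7.25, 7.5]
midpoint 7.375: f = 1.271484 > 0 → [7.25, 7.375]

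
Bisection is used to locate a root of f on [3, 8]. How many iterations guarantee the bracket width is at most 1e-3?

Width after n steps is 5/2^n. Need 2^n ≥ 5/1e-3 = 5000.
2^12 = 4096 < 5000 ≤ 2^13 = 8192, so n = 13.

13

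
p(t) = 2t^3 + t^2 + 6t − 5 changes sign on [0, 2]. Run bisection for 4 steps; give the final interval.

m = 1, p(m) = 4 (+); new bracket [0, 1]
m = 0.5, p(m) = -1.5 (−); new bracket [0.5, 1]
m = 0.75, p(m) = 0.90625 (+); new bracket [0.5, 0.75]
m = 0.625, p(m) = -0.3711 (−); new bracket [0.625, 0.75]

[0.625, 0.75]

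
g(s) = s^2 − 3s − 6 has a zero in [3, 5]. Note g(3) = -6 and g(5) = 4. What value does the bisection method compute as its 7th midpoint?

4.359375

g(4) = -2 < 0, so the root lies in [4, 5]
g(4.5) = 0.75 > 0, so the root lies in [4, 4.5]
g(4.25) = -0.6875 < 0, so the root lies in [4.25, 4.5]
g(4.375) = 0.0156 > 0, so the root lies in [4.25, 4.375]
g(4.3125) = -0.3398 < 0, so the root lies in [4.3125, 4.375]
g(4.34375) = -0.1631 < 0, so the root lies in [4.34375, 4.375]
g(4.359375) = -0.074 < 0, so the root lies in [4.359375, 4.375]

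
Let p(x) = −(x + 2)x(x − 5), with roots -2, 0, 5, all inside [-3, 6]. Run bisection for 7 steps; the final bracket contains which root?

5

midpoint 1.5: p = 18.375 > 0 → [1.5, 6]
midpoint 3.75: p = 26.953125 > 0 → [3.75, 6]
midpoint 4.875: p = 4.189453 > 0 → [4.875, 6]
midpoint 5.4375: p = -17.6931 < 0 → [4.875, 5.4375]
midpoint 5.15625: p = -5.7655 < 0 → [4.875, 5.15625]
midpoint 5.015625: p = -0.5498 < 0 → [4.875, 5.015625]
midpoint 4.9453125: p = 1.8783 > 0 → [4.9453125, 5.015625]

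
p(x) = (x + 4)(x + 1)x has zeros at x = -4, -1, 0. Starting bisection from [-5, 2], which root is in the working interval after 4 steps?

-4

p(-1.5) = 1.875 > 0, so the root lies in [-5, -1.5]
p(-3.25) = 5.484375 > 0, so the root lies in [-5, -3.25]
p(-4.125) = -1.611328 < 0, so the root lies in [-4.125, -3.25]
p(-3.6875) = 3.0969 > 0, so the root lies in [-4.125, -3.6875]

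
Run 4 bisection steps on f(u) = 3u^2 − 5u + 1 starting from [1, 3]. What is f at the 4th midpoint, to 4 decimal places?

-0.2031

midpoint 2: f = 3 > 0 → [1, 2]
midpoint 1.5: f = 0.25 > 0 → [1, 1.5]
midpoint 1.25: f = -0.5625 < 0 → [1.25, 1.5]
midpoint 1.375: f = -0.2031 < 0 → [1.375, 1.5]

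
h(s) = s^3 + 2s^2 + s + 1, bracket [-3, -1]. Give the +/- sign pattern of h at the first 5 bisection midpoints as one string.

-++--

m = -2, h(m) = -1 (−); new bracket [-2, -1]
m = -1.5, h(m) = 0.625 (+); new bracket [-2, -1.5]
m = -1.75, h(m) = 0.015625 (+); new bracket [-2, -1.75]
m = -1.875, h(m) = -0.4355 (−); new bracket [-1.875, -1.75]
m = -1.8125, h(m) = -0.1965 (−); new bracket [-1.8125, -1.75]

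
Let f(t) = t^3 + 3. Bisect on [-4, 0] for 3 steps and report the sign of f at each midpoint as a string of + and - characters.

-+-

f(-2) = -5 < 0, so the root lies in [-2, 0]
f(-1) = 2 > 0, so the root lies in [-2, -1]
f(-1.5) = -0.375 < 0, so the root lies in [-1.5, -1]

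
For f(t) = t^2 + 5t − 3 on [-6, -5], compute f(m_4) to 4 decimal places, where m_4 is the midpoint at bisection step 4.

t = -5.5 gives f = -0.25, negative; keep [-6, -5.5]
t = -5.75 gives f = 1.3125, positive; keep [-5.75, -5.5]
t = -5.625 gives f = 0.515625, positive; keep [-5.625, -5.5]
t = -5.5625 gives f = 0.1289, positive; keep [-5.5625, -5.5]

0.1289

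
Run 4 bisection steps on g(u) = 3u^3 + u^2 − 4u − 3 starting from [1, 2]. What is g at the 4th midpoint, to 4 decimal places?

g(1.5) = 3.375 > 0, so the root lies in [1, 1.5]
g(1.25) = -0.578125 < 0, so the root lies in [1.25, 1.5]
g(1.375) = 1.189453 > 0, so the root lies in [1.25, 1.375]
g(1.3125) = 0.2556 > 0, so the root lies in [1.25, 1.3125]

0.2556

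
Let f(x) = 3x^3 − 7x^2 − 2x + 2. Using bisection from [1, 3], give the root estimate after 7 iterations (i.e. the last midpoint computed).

m = 2, f(m) = -6 (−); new bracket [2, 3]
m = 2.5, f(m) = 0.125 (+); new bracket [2, 2.5]
m = 2.25, f(m) = -3.765625 (−); new bracket [2.25, 2.5]
m = 2.375, f(m) = -2.0449 (−); new bracket [2.375, 2.5]
m = 2.4375, f(m) = -1.0183 (−); new bracket [2.4375, 2.5]
m = 2.46875, f(m) = -0.4615 (−); new bracket [2.46875, 2.5]
m = 2.484375, f(m) = -0.172 (−); new bracket [2.484375, 2.5]

2.484375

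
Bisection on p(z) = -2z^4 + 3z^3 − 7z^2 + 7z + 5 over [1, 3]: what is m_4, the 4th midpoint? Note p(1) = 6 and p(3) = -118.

1.375

p(2) = -17 < 0, so the root lies in [1, 2]
p(1.5) = -0.25 < 0, so the root lies in [1, 1.5]
p(1.25) = 3.789062 > 0, so the root lies in [1.25, 1.5]
p(1.375) = 2.0405 > 0, so the root lies in [1.375, 1.5]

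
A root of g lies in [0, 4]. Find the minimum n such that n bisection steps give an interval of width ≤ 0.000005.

Width after n steps is 4/2^n. Need 2^n ≥ 4/0.000005 = 800000.
2^19 = 524288 < 800000 ≤ 2^20 = 1048576, so n = 20.

20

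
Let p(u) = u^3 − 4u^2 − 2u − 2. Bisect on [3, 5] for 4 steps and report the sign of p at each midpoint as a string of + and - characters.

--++

p(4) = -10 < 0, so the root lies in [4, 5]
p(4.5) = -0.875 < 0, so the root lies in [4.5, 5]
p(4.75) = 5.421875 > 0, so the root lies in [4.5, 4.75]
p(4.625) = 2.1191 > 0, so the root lies in [4.5, 4.625]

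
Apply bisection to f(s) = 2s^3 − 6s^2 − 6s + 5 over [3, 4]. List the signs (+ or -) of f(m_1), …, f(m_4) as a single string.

s = 3.5 gives f = -3.75, negative; keep [3.5, 4]
s = 3.75 gives f = 3.59375, positive; keep [3.5, 3.75]
s = 3.625 gives f = -0.324219, negative; keep [3.625, 3.75]
s = 3.6875 gives f = 1.5718, positive; keep [3.625, 3.6875]

-+-+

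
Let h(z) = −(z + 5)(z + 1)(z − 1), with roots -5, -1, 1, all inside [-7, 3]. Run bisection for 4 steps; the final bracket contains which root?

-5

z = -2 gives h = -9, negative; keep [-7, -2]
z = -4.5 gives h = -9.625, negative; keep [-7, -4.5]
z = -5.75 gives h = 24.046875, positive; keep [-5.75, -4.5]
z = -5.125 gives h = 3.1582, positive; keep [-5.125, -4.5]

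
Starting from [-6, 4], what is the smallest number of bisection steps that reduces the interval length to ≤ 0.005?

Width after n steps is 10/2^n. Need 2^n ≥ 10/0.005 = 2000.
2^10 = 1024 < 2000 ≤ 2^11 = 2048, so n = 11.

11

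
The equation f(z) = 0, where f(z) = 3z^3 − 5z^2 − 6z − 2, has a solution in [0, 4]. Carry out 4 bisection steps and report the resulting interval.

[2.5, 2.75]

m = 2, f(m) = -10 (−); new bracket [2, 4]
m = 3, f(m) = 16 (+); new bracket [2, 3]
m = 2.5, f(m) = -1.375 (−); new bracket [2.5, 3]
m = 2.75, f(m) = 6.0781 (+); new bracket [2.5, 2.75]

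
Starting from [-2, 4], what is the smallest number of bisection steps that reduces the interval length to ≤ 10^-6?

Width after n steps is 6/2^n. Need 2^n ≥ 6/10^-6 = 6000000.
2^22 = 4194304 < 6000000 ≤ 2^23 = 8388608, so n = 23.

23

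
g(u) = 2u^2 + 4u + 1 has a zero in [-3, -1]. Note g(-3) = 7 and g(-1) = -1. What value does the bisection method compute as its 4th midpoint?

g(-2) = 1 > 0, so the root lies in [-2, -1]
g(-1.5) = -0.5 < 0, so the root lies in [-2, -1.5]
g(-1.75) = 0.125 > 0, so the root lies in [-1.75, -1.5]
g(-1.625) = -0.2188 < 0, so the root lies in [-1.75, -1.625]

-1.625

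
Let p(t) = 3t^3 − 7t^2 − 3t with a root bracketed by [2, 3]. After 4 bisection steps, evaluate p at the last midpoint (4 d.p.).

midpoint 2.5: p = -4.375 < 0 → [2.5, 3]
midpoint 2.75: p = 1.203125 > 0 → [2.5, 2.75]
midpoint 2.625: p = -1.845703 < 0 → [2.625, 2.75]
midpoint 2.6875: p = -0.3884 < 0 → [2.6875, 2.75]

-0.3884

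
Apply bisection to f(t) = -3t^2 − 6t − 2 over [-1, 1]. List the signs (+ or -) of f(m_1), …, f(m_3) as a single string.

-+-

midpoint 0: f = -2 < 0 → [-1, 0]
midpoint -0.5: f = 0.25 > 0 → [-0.5, 0]
midpoint -0.25: f = -0.6875 < 0 → [-0.5, -0.25]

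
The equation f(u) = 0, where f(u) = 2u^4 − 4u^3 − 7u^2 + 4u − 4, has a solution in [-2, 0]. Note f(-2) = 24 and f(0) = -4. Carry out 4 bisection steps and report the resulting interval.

[-1.625, -1.5]

f(-1) = -9 < 0, so the root lies in [-2, -1]
f(-1.5) = -2.125 < 0, so the root lies in [-2, -1.5]
f(-1.75) = 7.757812 > 0, so the root lies in [-1.75, -1.5]
f(-1.625) = 2.1255 > 0, so the root lies in [-1.625, -1.5]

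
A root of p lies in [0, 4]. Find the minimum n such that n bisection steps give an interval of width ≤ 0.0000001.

26

Width after n steps is 4/2^n. Need 2^n ≥ 4/0.0000001 = 40000000.
2^25 = 33554432 < 40000000 ≤ 2^26 = 67108864, so n = 26.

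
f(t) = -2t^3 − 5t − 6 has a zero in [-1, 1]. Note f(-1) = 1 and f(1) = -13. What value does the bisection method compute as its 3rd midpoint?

-0.75

f(0) = -6 < 0, so the root lies in [-1, 0]
f(-0.5) = -3.25 < 0, so the root lies in [-1, -0.5]
f(-0.75) = -1.40625 < 0, so the root lies in [-1, -0.75]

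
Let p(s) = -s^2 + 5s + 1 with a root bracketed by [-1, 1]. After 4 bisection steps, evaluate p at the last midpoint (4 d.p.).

0.3594

m = 0, p(m) = 1 (+); new bracket [-1, 0]
m = -0.5, p(m) = -1.75 (−); new bracket [-0.5, 0]
m = -0.25, p(m) = -0.3125 (−); new bracket [-0.25, 0]
m = -0.125, p(m) = 0.3594 (+); new bracket [-0.25, -0.125]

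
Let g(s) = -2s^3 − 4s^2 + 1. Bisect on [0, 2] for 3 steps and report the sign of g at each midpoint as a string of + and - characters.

--+

s = 1 gives g = -5, negative; keep [0, 1]
s = 0.5 gives g = -0.25, negative; keep [0, 0.5]
s = 0.25 gives g = 0.71875, positive; keep [0.25, 0.5]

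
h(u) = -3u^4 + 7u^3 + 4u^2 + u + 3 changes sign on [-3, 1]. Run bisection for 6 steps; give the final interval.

u = -1 gives h = -4, negative; keep [-1, 1]
u = 0 gives h = 3, positive; keep [-1, 0]
u = -0.5 gives h = 2.4375, positive; keep [-1, -0.5]
u = -0.75 gives h = 0.5977, positive; keep [-1, -0.75]
u = -0.875 gives h = -1.2605, negative; keep [-0.875, -0.75]
u = -0.8125 gives h = -0.2339, negative; keep [-0.8125, -0.75]

[-0.8125, -0.75]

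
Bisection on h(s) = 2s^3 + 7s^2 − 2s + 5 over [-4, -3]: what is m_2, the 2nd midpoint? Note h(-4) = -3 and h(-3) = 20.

-3.75

midpoint -3.5: h = 12 > 0 → [-4, -3.5]
midpoint -3.75: h = 5.46875 > 0 → [-4, -3.75]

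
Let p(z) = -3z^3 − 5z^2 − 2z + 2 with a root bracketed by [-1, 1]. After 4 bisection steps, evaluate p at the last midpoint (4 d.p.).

m = 0, p(m) = 2 (+); new bracket [0, 1]
m = 0.5, p(m) = -0.625 (−); new bracket [0, 0.5]
m = 0.25, p(m) = 1.140625 (+); new bracket [0.25, 0.5]
m = 0.375, p(m) = 0.3887 (+); new bracket [0.375, 0.5]

0.3887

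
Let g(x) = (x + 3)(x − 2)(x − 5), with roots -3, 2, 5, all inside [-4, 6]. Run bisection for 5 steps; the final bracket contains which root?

-3

g(1) = 16 > 0, so the root lies in [-4, 1]
g(-1.5) = 34.125 > 0, so the root lies in [-4, -1.5]
g(-2.75) = 9.203125 > 0, so the root lies in [-4, -2.75]
g(-3.375) = -16.8809 < 0, so the root lies in [-3.375, -2.75]
g(-3.0625) = -2.551 < 0, so the root lies in [-3.0625, -2.75]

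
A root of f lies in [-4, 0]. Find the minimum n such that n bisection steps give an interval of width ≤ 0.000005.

20

Width after n steps is 4/2^n. Need 2^n ≥ 4/0.000005 = 800000.
2^19 = 524288 < 800000 ≤ 2^20 = 1048576, so n = 20.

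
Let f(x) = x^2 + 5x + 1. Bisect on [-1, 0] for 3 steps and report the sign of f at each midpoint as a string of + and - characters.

--+

f(-0.5) = -1.25 < 0, so the root lies in [-0.5, 0]
f(-0.25) = -0.1875 < 0, so the root lies in [-0.25, 0]
f(-0.125) = 0.390625 > 0, so the root lies in [-0.25, -0.125]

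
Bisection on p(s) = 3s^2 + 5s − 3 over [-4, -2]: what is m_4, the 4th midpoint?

-2.125

p(-3) = 9 > 0, so the root lies in [-3, -2]
p(-2.5) = 3.25 > 0, so the root lies in [-2.5, -2]
p(-2.25) = 0.9375 > 0, so the root lies in [-2.25, -2]
p(-2.125) = -0.0781 < 0, so the root lies in [-2.25, -2.125]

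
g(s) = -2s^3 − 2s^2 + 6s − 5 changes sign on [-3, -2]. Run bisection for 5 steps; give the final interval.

s = -2.5 gives g = -1.25, negative; keep [-3, -2.5]
s = -2.75 gives g = 4.96875, positive; keep [-2.75, -2.5]
s = -2.625 gives g = 1.644531, positive; keep [-2.625, -2.5]
s = -2.5625 gives g = 0.145, positive; keep [-2.5625, -2.5]
s = -2.53125 gives g = -0.5654, negative; keep [-2.5625, -2.53125]

[-2.5625, -2.53125]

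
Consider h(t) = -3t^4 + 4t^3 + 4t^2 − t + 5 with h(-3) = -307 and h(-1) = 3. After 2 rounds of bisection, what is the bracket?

h(-2) = -57 < 0, so the root lies in [-2, -1]
h(-1.5) = -13.1875 < 0, so the root lies in [-1.5, -1]

[-1.5, -1]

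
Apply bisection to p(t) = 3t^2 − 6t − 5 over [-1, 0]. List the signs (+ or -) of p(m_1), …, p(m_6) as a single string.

p(-0.5) = -1.25 < 0, so the root lies in [-1, -0.5]
p(-0.75) = 1.1875 > 0, so the root lies in [-0.75, -0.5]
p(-0.625) = -0.078125 < 0, so the root lies in [-0.75, -0.625]
p(-0.6875) = 0.543 > 0, so the root lies in [-0.6875, -0.625]
p(-0.65625) = 0.2295 > 0, so the root lies in [-0.65625, -0.625]
p(-0.640625) = 0.075 > 0, so the root lies in [-0.640625, -0.625]

-+-+++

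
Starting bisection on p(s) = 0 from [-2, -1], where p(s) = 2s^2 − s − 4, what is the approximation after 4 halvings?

p(-1.5) = 2 > 0, so the root lies in [-1.5, -1]
p(-1.25) = 0.375 > 0, so the root lies in [-1.25, -1]
p(-1.125) = -0.34375 < 0, so the root lies in [-1.25, -1.125]
p(-1.1875) = 0.0078 > 0, so the root lies in [-1.1875, -1.125]

-1.1875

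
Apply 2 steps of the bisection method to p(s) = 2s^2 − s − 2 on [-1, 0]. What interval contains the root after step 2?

midpoint -0.5: p = -1 < 0 → [-1, -0.5]
midpoint -0.75: p = -0.125 < 0 → [-1, -0.75]

[-1, -0.75]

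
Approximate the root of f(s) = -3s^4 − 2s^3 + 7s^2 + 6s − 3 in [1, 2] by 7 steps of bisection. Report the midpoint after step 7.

1.4921875

f(1.5) = -0.1875 < 0, so the root lies in [1, 1.5]
f(1.25) = 4.207031 > 0, so the root lies in [1.25, 1.5]
f(1.375) = 2.561768 > 0, so the root lies in [1.375, 1.5]
f(1.4375) = 1.3388 > 0, so the root lies in [1.4375, 1.5]
f(1.46875) = 0.6154 > 0, so the root lies in [1.46875, 1.5]
f(1.484375) = 0.2241 > 0, so the root lies in [1.484375, 1.5]
f(1.4921875) = 0.0209 > 0, so the root lies in [1.4921875, 1.5]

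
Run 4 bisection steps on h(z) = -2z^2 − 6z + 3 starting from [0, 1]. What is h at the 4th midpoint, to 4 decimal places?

-0.0078

midpoint 0.5: h = -0.5 < 0 → [0, 0.5]
midpoint 0.25: h = 1.375 > 0 → [0.25, 0.5]
midpoint 0.375: h = 0.46875 > 0 → [0.375, 0.5]
midpoint 0.4375: h = -0.0078 < 0 → [0.375, 0.4375]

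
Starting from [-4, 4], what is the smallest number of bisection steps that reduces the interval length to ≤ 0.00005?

Width after n steps is 8/2^n. Need 2^n ≥ 8/0.00005 = 160000.
2^17 = 131072 < 160000 ≤ 2^18 = 262144, so n = 18.

18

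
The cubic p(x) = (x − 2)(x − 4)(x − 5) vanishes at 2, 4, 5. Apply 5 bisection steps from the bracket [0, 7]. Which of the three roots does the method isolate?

x = 3.5 gives p = 1.125, positive; keep [0, 3.5]
x = 1.75 gives p = -1.828125, negative; keep [1.75, 3.5]
x = 2.625 gives p = 2.041016, positive; keep [1.75, 2.625]
x = 2.1875 gives p = 0.9558, positive; keep [1.75, 2.1875]
x = 1.96875 gives p = -0.1924, negative; keep [1.96875, 2.1875]

2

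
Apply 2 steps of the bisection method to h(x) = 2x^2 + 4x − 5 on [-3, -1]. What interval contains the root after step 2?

x = -2 gives h = -5, negative; keep [-3, -2]
x = -2.5 gives h = -2.5, negative; keep [-3, -2.5]

[-3, -2.5]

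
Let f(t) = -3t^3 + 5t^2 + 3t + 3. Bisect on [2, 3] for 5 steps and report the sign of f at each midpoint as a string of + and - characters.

midpoint 2.5: f = -5.125 < 0 → [2, 2.5]
midpoint 2.25: f = 0.890625 > 0 → [2.25, 2.5]
midpoint 2.375: f = -1.861328 < 0 → [2.25, 2.375]
midpoint 2.3125: f = -0.4236 < 0 → [2.25, 2.3125]
midpoint 2.28125: f = 0.2487 > 0 → [2.28125, 2.3125]

-+--+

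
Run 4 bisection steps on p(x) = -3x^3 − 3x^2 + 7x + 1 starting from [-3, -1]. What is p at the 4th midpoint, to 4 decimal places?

1.3652

p(-2) = -1 < 0, so the root lies in [-3, -2]
p(-2.5) = 11.625 > 0, so the root lies in [-2.5, -2]
p(-2.25) = 4.234375 > 0, so the root lies in [-2.25, -2]
p(-2.125) = 1.3652 > 0, so the root lies in [-2.125, -2]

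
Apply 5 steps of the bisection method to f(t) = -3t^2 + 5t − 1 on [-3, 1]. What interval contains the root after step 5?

[0.125, 0.25]

t = -1 gives f = -9, negative; keep [-1, 1]
t = 0 gives f = -1, negative; keep [0, 1]
t = 0.5 gives f = 0.75, positive; keep [0, 0.5]
t = 0.25 gives f = 0.0625, positive; keep [0, 0.25]
t = 0.125 gives f = -0.4219, negative; keep [0.125, 0.25]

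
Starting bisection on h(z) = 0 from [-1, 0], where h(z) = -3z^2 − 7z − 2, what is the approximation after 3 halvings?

-0.375

m = -0.5, h(m) = 0.75 (+); new bracket [-0.5, 0]
m = -0.25, h(m) = -0.4375 (−); new bracket [-0.5, -0.25]
m = -0.375, h(m) = 0.203125 (+); new bracket [-0.375, -0.25]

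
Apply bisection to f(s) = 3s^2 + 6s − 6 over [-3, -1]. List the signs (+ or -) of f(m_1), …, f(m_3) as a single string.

--+

s = -2 gives f = -6, negative; keep [-3, -2]
s = -2.5 gives f = -2.25, negative; keep [-3, -2.5]
s = -2.75 gives f = 0.1875, positive; keep [-2.75, -2.5]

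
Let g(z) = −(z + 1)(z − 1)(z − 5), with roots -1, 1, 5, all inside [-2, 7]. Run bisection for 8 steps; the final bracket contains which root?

m = 2.5, g(m) = 13.125 (+); new bracket [2.5, 7]
m = 4.75, g(m) = 5.390625 (+); new bracket [4.75, 7]
m = 5.875, g(m) = -29.326172 (−); new bracket [4.75, 5.875]
m = 5.3125, g(m) = -8.5071 (−); new bracket [4.75, 5.3125]
m = 5.03125, g(m) = -0.7598 (−); new bracket [4.75, 5.03125]
m = 4.890625, g(m) = 2.5067 (+); new bracket [4.890625, 5.03125]
m = 4.9609375, g(m) = 0.9223 (+); new bracket [4.9609375, 5.03125]
m = 4.99609375, g(m) = 0.0936 (+); new bracket [4.99609375, 5.03125]

5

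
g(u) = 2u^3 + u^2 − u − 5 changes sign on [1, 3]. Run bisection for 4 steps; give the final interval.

[1.25, 1.375]

midpoint 2: g = 13 > 0 → [1, 2]
midpoint 1.5: g = 2.5 > 0 → [1, 1.5]
midpoint 1.25: g = -0.78125 < 0 → [1.25, 1.5]
midpoint 1.375: g = 0.7148 > 0 → [1.25, 1.375]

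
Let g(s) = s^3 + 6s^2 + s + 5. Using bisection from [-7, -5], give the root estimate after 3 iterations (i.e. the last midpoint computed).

-5.75

s = -6 gives g = -1, negative; keep [-6, -5]
s = -5.5 gives g = 14.625, positive; keep [-6, -5.5]
s = -5.75 gives g = 7.515625, positive; keep [-6, -5.75]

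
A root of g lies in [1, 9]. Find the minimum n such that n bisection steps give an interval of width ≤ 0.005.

11

Width after n steps is 8/2^n. Need 2^n ≥ 8/0.005 = 1600.
2^10 = 1024 < 1600 ≤ 2^11 = 2048, so n = 11.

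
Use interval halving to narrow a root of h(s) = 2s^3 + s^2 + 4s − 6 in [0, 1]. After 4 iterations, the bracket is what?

midpoint 0.5: h = -3.5 < 0 → [0.5, 1]
midpoint 0.75: h = -1.59375 < 0 → [0.75, 1]
midpoint 0.875: h = -0.394531 < 0 → [0.875, 1]
midpoint 0.9375: h = 0.2769 > 0 → [0.875, 0.9375]

[0.875, 0.9375]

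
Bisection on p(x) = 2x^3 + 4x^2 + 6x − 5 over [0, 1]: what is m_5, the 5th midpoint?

midpoint 0.5: p = -0.75 < 0 → [0.5, 1]
midpoint 0.75: p = 2.59375 > 0 → [0.5, 0.75]
midpoint 0.625: p = 0.800781 > 0 → [0.5, 0.625]
midpoint 0.5625: p = -0.0034 < 0 → [0.5625, 0.625]
midpoint 0.59375: p = 0.3913 > 0 → [0.5625, 0.59375]

0.59375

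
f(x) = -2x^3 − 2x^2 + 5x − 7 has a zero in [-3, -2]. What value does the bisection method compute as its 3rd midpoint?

-2.625

m = -2.5, f(m) = -0.75 (−); new bracket [-3, -2.5]
m = -2.75, f(m) = 5.71875 (+); new bracket [-2.75, -2.5]
m = -2.625, f(m) = 2.269531 (+); new bracket [-2.625, -2.5]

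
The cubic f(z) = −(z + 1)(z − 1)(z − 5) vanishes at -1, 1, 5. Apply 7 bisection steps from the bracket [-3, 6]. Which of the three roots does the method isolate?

z = 1.5 gives f = 4.375, positive; keep [1.5, 6]
z = 3.75 gives f = 16.328125, positive; keep [3.75, 6]
z = 4.875 gives f = 2.845703, positive; keep [4.875, 6]
z = 5.4375 gives f = -12.4978, negative; keep [4.875, 5.4375]
z = 5.15625 gives f = -3.998, negative; keep [4.875, 5.15625]
z = 5.015625 gives f = -0.3774, negative; keep [4.875, 5.015625]
z = 4.9453125 gives f = 1.2828, positive; keep [4.9453125, 5.015625]

5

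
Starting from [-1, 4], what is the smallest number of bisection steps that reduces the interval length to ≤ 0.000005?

Width after n steps is 5/2^n. Need 2^n ≥ 5/0.000005 = 1000000.
2^19 = 524288 < 1000000 ≤ 2^20 = 1048576, so n = 20.

20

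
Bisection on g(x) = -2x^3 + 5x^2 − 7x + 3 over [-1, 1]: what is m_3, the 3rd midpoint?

0.75

midpoint 0: g = 3 > 0 → [0, 1]
midpoint 0.5: g = 0.5 > 0 → [0.5, 1]
midpoint 0.75: g = -0.28125 < 0 → [0.5, 0.75]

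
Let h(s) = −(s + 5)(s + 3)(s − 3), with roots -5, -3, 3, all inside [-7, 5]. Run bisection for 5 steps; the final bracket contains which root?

3

midpoint -1: h = 32 > 0 → [-1, 5]
midpoint 2: h = 35 > 0 → [2, 5]
midpoint 3.5: h = -27.625 < 0 → [2, 3.5]
midpoint 2.75: h = 11.1406 > 0 → [2.75, 3.5]
midpoint 3.125: h = -6.2207 < 0 → [2.75, 3.125]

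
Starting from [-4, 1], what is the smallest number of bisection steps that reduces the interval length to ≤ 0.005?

10

Width after n steps is 5/2^n. Need 2^n ≥ 5/0.005 = 1000.
2^9 = 512 < 1000 ≤ 2^10 = 1024, so n = 10.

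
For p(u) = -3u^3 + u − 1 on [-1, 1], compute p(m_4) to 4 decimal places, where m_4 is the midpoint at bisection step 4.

u = 0 gives p = -1, negative; keep [-1, 0]
u = -0.5 gives p = -1.125, negative; keep [-1, -0.5]
u = -0.75 gives p = -0.484375, negative; keep [-1, -0.75]
u = -0.875 gives p = 0.1348, positive; keep [-0.875, -0.75]

0.1348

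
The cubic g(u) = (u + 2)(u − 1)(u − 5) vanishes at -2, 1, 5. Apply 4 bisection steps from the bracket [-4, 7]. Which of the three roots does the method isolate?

m = 1.5, g(m) = -6.125 (−); new bracket [1.5, 7]
m = 4.25, g(m) = -15.234375 (−); new bracket [4.25, 7]
m = 5.625, g(m) = 22.041016 (+); new bracket [4.25, 5.625]
m = 4.9375, g(m) = -1.7073 (−); new bracket [4.9375, 5.625]

5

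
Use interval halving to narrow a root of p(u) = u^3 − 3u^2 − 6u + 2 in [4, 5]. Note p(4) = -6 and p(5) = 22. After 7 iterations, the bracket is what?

[4.2890625, 4.296875]

midpoint 4.5: p = 5.375 > 0 → [4, 4.5]
midpoint 4.25: p = -0.921875 < 0 → [4.25, 4.5]
midpoint 4.375: p = 2.068359 > 0 → [4.25, 4.375]
midpoint 4.3125: p = 0.5344 > 0 → [4.25, 4.3125]
midpoint 4.28125: p = -0.2033 < 0 → [4.28125, 4.3125]
midpoint 4.296875: p = 0.1631 > 0 → [4.28125, 4.296875]
midpoint 4.2890625: p = -0.0207 < 0 → [4.2890625, 4.296875]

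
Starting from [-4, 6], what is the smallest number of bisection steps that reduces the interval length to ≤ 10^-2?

Width after n steps is 10/2^n. Need 2^n ≥ 10/10^-2 = 1000.
2^9 = 512 < 1000 ≤ 2^10 = 1024, so n = 10.

10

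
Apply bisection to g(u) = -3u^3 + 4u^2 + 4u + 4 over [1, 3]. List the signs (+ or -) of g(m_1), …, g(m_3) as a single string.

+--

m = 2, g(m) = 4 (+); new bracket [2, 3]
m = 2.5, g(m) = -7.875 (−); new bracket [2, 2.5]
m = 2.25, g(m) = -0.921875 (−); new bracket [2, 2.25]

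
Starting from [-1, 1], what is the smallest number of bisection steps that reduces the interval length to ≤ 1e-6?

Width after n steps is 2/2^n. Need 2^n ≥ 2/1e-6 = 2000000.
2^20 = 1048576 < 2000000 ≤ 2^21 = 2097152, so n = 21.

21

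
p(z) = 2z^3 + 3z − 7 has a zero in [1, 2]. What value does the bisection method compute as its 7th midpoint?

1.1953125

p(1.5) = 4.25 > 0, so the root lies in [1, 1.5]
p(1.25) = 0.65625 > 0, so the root lies in [1, 1.25]
p(1.125) = -0.777344 < 0, so the root lies in [1.125, 1.25]
p(1.1875) = -0.0884 < 0, so the root lies in [1.1875, 1.25]
p(1.21875) = 0.2768 > 0, so the root lies in [1.1875, 1.21875]
p(1.203125) = 0.0924 > 0, so the root lies in [1.1875, 1.203125]
p(1.1953125) = 0.0016 > 0, so the root lies in [1.1875, 1.1953125]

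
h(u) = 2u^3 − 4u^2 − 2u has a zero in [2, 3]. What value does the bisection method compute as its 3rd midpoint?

u = 2.5 gives h = 1.25, positive; keep [2, 2.5]
u = 2.25 gives h = -1.96875, negative; keep [2.25, 2.5]
u = 2.375 gives h = -0.519531, negative; keep [2.375, 2.5]

2.375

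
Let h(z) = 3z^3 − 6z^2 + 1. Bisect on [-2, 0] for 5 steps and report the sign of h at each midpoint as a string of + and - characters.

h(-1) = -8 < 0, so the root lies in [-1, 0]
h(-0.5) = -0.875 < 0, so the root lies in [-0.5, 0]
h(-0.25) = 0.578125 > 0, so the root lies in [-0.5, -0.25]
h(-0.375) = -0.002 < 0, so the root lies in [-0.375, -0.25]
h(-0.3125) = 0.3225 > 0, so the root lies in [-0.375, -0.3125]

--+-+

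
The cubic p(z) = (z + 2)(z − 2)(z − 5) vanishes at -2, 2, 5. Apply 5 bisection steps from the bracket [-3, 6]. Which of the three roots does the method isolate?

p(1.5) = 6.125 > 0, so the root lies in [-3, 1.5]
p(-0.75) = 19.765625 > 0, so the root lies in [-3, -0.75]
p(-1.875) = 3.330078 > 0, so the root lies in [-3, -1.875]
p(-2.4375) = -14.4392 < 0, so the root lies in [-2.4375, -1.875]
p(-2.15625) = -4.6474 < 0, so the root lies in [-2.15625, -1.875]

-2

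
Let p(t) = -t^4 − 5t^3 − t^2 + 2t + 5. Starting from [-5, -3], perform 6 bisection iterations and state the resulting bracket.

midpoint -4: p = 45 > 0 → [-5, -4]
midpoint -4.5: p = 21.3125 > 0 → [-5, -4.5]
midpoint -4.75: p = -0.269531 < 0 → [-4.75, -4.5]
midpoint -4.625: p = 11.4587 > 0 → [-4.75, -4.625]
midpoint -4.6875: p = 5.8389 > 0 → [-4.75, -4.6875]
midpoint -4.71875: p = 2.847 > 0 → [-4.75, -4.71875]

[-4.75, -4.71875]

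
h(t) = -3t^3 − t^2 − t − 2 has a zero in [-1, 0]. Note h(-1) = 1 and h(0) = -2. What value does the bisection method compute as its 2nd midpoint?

t = -0.5 gives h = -1.375, negative; keep [-1, -0.5]
t = -0.75 gives h = -0.546875, negative; keep [-1, -0.75]

-0.75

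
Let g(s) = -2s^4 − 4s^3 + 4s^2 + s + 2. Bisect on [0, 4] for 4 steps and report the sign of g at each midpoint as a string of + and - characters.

-+--

m = 2, g(m) = -44 (−); new bracket [0, 2]
m = 1, g(m) = 1 (+); new bracket [1, 2]
m = 1.5, g(m) = -11.125 (−); new bracket [1, 1.5]
m = 1.25, g(m) = -3.1953 (−); new bracket [1, 1.25]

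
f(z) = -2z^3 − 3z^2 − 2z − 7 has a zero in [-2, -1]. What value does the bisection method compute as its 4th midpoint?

m = -1.5, f(m) = -4 (−); new bracket [-2, -1.5]
m = -1.75, f(m) = -1.96875 (−); new bracket [-2, -1.75]
m = -1.875, f(m) = -0.613281 (−); new bracket [-2, -1.875]
m = -1.9375, f(m) = 0.1597 (+); new bracket [-1.9375, -1.875]

-1.9375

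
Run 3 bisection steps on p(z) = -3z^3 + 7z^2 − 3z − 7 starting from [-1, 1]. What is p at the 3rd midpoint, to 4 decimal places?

0.4531

m = 0, p(m) = -7 (−); new bracket [-1, 0]
m = -0.5, p(m) = -3.375 (−); new bracket [-1, -0.5]
m = -0.75, p(m) = 0.453125 (+); new bracket [-0.75, -0.5]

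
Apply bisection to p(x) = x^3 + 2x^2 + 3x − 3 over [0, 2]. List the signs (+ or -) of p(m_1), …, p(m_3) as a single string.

+-+

midpoint 1: p = 3 > 0 → [0, 1]
midpoint 0.5: p = -0.875 < 0 → [0.5, 1]
midpoint 0.75: p = 0.796875 > 0 → [0.5, 0.75]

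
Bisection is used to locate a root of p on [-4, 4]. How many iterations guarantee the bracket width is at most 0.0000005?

Width after n steps is 8/2^n. Need 2^n ≥ 8/0.0000005 = 16000000.
2^23 = 8388608 < 16000000 ≤ 2^24 = 16777216, so n = 24.

24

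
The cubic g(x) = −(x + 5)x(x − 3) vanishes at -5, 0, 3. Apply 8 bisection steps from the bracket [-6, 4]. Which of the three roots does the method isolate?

g(-1) = -16 < 0, so the root lies in [-6, -1]
g(-3.5) = -34.125 < 0, so the root lies in [-6, -3.5]
g(-4.75) = -9.203125 < 0, so the root lies in [-6, -4.75]
g(-5.375) = 16.8809 > 0, so the root lies in [-5.375, -4.75]
g(-5.0625) = 2.551 > 0, so the root lies in [-5.0625, -4.75]
g(-4.90625) = -3.6366 < 0, so the root lies in [-5.0625, -4.90625]
g(-4.984375) = -0.6218 < 0, so the root lies in [-5.0625, -4.984375]
g(-5.0234375) = 0.9447 > 0, so the root lies in [-5.0234375, -4.984375]

-5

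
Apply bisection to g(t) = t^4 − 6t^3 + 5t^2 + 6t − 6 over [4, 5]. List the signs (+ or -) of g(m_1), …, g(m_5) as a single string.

m = 4.5, g(m) = -14.4375 (−); new bracket [4.5, 5]
m = 4.75, g(m) = 1.347656 (+); new bracket [4.5, 4.75]
m = 4.625, g(m) = -7.327881 (−); new bracket [4.625, 4.75]
m = 4.6875, g(m) = -3.1951 (−); new bracket [4.6875, 4.75]
m = 4.71875, g(m) = -0.9761 (−); new bracket [4.71875, 4.75]

-+---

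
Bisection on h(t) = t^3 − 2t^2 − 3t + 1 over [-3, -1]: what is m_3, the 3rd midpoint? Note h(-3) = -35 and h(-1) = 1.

-1.25

m = -2, h(m) = -9 (−); new bracket [-2, -1]
m = -1.5, h(m) = -2.375 (−); new bracket [-1.5, -1]
m = -1.25, h(m) = -0.328125 (−); new bracket [-1.25, -1]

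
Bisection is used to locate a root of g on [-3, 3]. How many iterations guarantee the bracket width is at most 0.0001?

16

Width after n steps is 6/2^n. Need 2^n ≥ 6/0.0001 = 60000.
2^15 = 32768 < 60000 ≤ 2^16 = 65536, so n = 16.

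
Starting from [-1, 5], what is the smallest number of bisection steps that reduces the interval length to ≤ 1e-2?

Width after n steps is 6/2^n. Need 2^n ≥ 6/1e-2 = 600.
2^9 = 512 < 600 ≤ 2^10 = 1024, so n = 10.

10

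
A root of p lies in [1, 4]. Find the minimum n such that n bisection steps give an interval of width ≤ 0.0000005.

23

Width after n steps is 3/2^n. Need 2^n ≥ 3/0.0000005 = 6000000.
2^22 = 4194304 < 6000000 ≤ 2^23 = 8388608, so n = 23.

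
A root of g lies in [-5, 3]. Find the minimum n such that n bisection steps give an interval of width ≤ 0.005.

11

Width after n steps is 8/2^n. Need 2^n ≥ 8/0.005 = 1600.
2^10 = 1024 < 1600 ≤ 2^11 = 2048, so n = 11.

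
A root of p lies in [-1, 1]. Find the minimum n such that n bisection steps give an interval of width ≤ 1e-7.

Width after n steps is 2/2^n. Need 2^n ≥ 2/1e-7 = 20000000.
2^24 = 16777216 < 20000000 ≤ 2^25 = 33554432, so n = 25.

25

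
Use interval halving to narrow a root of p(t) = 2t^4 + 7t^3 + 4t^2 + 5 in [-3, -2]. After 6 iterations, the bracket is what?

t = -2.5 gives p = -1.25, negative; keep [-3, -2.5]
t = -2.75 gives p = 4.054688, positive; keep [-2.75, -2.5]
t = -2.625 gives p = 0.908691, positive; keep [-2.625, -2.5]
t = -2.5625 gives p = -0.2839, negative; keep [-2.625, -2.5625]
t = -2.59375 gives p = 0.2828, positive; keep [-2.59375, -2.5625]
t = -2.578125 gives p = -0.0078, negative; keep [-2.59375, -2.578125]

[-2.59375, -2.578125]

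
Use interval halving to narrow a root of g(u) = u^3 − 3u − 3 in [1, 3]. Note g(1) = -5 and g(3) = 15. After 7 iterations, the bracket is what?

[2.09375, 2.109375]

u = 2 gives g = -1, negative; keep [2, 3]
u = 2.5 gives g = 5.125, positive; keep [2, 2.5]
u = 2.25 gives g = 1.640625, positive; keep [2, 2.25]
u = 2.125 gives g = 0.2207, positive; keep [2, 2.125]
u = 2.0625 gives g = -0.4138, negative; keep [2.0625, 2.125]
u = 2.09375 gives g = -0.1027, negative; keep [2.09375, 2.125]
u = 2.109375 gives g = 0.0575, positive; keep [2.09375, 2.109375]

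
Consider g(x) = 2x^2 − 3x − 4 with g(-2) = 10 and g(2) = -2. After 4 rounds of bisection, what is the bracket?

[-1, -0.75]

midpoint 0: g = -4 < 0 → [-2, 0]
midpoint -1: g = 1 > 0 → [-1, 0]
midpoint -0.5: g = -2 < 0 → [-1, -0.5]
midpoint -0.75: g = -0.625 < 0 → [-1, -0.75]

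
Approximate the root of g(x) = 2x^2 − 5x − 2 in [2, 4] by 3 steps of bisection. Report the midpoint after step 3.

2.75

x = 3 gives g = 1, positive; keep [2, 3]
x = 2.5 gives g = -2, negative; keep [2.5, 3]
x = 2.75 gives g = -0.625, negative; keep [2.75, 3]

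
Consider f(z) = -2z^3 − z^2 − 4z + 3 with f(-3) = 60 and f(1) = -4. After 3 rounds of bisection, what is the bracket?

[0.5, 1]

z = -1 gives f = 8, positive; keep [-1, 1]
z = 0 gives f = 3, positive; keep [0, 1]
z = 0.5 gives f = 0.5, positive; keep [0.5, 1]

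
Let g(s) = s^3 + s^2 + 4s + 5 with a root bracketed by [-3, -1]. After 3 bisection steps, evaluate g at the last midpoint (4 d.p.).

-0.3906

s = -2 gives g = -7, negative; keep [-2, -1]
s = -1.5 gives g = -2.125, negative; keep [-1.5, -1]
s = -1.25 gives g = -0.390625, negative; keep [-1.25, -1]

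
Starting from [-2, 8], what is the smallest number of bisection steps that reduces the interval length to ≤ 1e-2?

10

Width after n steps is 10/2^n. Need 2^n ≥ 10/1e-2 = 1000.
2^9 = 512 < 1000 ≤ 2^10 = 1024, so n = 10.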